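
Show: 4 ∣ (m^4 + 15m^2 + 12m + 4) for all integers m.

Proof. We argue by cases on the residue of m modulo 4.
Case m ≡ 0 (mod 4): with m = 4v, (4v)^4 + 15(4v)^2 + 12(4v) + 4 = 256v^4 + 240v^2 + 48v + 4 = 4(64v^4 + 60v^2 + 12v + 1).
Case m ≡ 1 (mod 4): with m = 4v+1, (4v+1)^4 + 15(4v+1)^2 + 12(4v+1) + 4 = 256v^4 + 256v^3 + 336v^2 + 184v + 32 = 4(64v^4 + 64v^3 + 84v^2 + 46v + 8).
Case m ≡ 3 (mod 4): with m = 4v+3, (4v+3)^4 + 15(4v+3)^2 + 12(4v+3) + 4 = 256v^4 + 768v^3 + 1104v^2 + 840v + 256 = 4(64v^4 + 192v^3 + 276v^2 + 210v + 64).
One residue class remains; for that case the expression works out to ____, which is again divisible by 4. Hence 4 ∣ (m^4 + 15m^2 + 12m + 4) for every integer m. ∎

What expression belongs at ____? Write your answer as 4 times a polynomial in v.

4(64v^4 + 128v^3 + 156v^2 + 104v + 26)

The residues treated are {0, 1, 3}, so the missing case is m ≡ 2 (mod 4); write m = 4v+2.
Then (4v+2)^4 + 15(4v+2)^2 + 12(4v+2) + 4 = 256v^4 + 512v^3 + 624v^2 + 416v + 104 = 4(64v^4 + 128v^3 + 156v^2 + 104v + 26).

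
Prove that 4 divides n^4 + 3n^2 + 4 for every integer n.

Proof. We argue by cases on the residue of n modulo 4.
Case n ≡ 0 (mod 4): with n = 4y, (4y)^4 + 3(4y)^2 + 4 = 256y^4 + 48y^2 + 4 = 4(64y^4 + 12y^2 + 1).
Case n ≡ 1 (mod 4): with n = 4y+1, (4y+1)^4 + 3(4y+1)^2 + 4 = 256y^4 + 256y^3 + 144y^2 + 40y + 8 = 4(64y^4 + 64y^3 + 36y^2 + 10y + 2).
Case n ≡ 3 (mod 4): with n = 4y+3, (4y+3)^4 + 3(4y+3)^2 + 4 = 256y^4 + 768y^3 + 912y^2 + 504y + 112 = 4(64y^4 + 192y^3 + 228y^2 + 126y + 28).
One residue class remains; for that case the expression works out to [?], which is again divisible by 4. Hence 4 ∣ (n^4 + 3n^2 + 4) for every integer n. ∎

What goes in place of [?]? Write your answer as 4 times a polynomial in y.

The residues treated are {0, 1, 3}, so the missing case is n ≡ 2 (mod 4); write n = 4y+2.
Then (4y+2)^4 + 3(4y+2)^2 + 4 = 256y^4 + 512y^3 + 432y^2 + 176y + 32 = 4(64y^4 + 128y^3 + 108y^2 + 44y + 8).

4(64y^4 + 128y^3 + 108y^2 + 44y + 8)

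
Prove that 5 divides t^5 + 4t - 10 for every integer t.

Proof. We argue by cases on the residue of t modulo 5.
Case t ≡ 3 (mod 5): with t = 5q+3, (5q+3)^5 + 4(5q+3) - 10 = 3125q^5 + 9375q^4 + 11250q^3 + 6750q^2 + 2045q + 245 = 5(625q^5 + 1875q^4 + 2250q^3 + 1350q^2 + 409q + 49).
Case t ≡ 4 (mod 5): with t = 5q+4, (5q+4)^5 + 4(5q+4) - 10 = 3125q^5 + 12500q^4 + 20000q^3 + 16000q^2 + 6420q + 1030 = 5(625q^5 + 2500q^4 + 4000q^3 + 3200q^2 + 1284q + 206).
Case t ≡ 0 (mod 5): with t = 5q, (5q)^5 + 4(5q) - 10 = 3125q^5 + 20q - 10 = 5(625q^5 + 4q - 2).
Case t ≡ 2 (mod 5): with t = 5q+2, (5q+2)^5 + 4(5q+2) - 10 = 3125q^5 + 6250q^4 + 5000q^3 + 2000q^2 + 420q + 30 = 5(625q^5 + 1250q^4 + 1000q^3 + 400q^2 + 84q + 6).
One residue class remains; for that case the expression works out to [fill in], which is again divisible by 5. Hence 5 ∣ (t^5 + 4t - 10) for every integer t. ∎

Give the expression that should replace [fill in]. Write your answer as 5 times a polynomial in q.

5(625q^5 + 625q^4 + 250q^3 + 50q^2 + 9q - 1)

Only t ≡ 1 (mod 5) is unaccounted for. Put t = 5q+1:
(5q+1)^5 + 4(5q+1) - 10 expands to 3125q^5 + 3125q^4 + 1250q^3 + 250q^2 + 45q - 5,
and factoring out 5 leaves 5(625q^5 + 625q^4 + 250q^3 + 50q^2 + 9q - 1).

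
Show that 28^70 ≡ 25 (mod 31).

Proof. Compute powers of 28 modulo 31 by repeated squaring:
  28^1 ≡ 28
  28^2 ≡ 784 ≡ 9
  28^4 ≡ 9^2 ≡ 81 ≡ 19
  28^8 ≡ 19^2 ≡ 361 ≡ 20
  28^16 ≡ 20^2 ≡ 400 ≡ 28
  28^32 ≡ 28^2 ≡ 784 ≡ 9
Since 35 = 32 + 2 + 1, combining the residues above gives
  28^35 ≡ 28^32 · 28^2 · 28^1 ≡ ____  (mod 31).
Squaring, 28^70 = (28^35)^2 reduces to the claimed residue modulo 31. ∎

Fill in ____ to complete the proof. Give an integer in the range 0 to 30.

28^32 · 28^2 · 28^1 ≡ 9 · 9 · 28 = 2268.
2268 mod 31 = 5, so 28^35 ≡ 5 (mod 31).

5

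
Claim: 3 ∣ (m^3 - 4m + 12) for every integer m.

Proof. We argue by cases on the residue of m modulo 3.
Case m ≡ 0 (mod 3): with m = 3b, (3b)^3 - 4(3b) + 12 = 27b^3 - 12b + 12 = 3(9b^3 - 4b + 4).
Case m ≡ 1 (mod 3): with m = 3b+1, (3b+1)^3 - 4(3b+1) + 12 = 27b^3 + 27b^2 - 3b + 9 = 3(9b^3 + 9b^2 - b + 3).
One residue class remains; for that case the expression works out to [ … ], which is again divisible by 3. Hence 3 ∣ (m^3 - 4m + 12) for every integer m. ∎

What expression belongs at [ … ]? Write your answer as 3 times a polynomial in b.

3(9b^3 + 18b^2 + 8b + 4)

The residues treated are {0, 1}, so the missing case is m ≡ 2 (mod 3); write m = 3b+2.
Then (3b+2)^3 - 4(3b+2) + 12 = 27b^3 + 54b^2 + 24b + 12 = 3(9b^3 + 18b^2 + 8b + 4).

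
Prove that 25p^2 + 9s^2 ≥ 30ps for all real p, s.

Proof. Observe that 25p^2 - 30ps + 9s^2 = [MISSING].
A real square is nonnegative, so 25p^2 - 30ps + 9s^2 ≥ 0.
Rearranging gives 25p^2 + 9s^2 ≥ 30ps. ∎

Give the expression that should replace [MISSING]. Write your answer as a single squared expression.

The leading and trailing coefficients are 5^2 and 3^2, and 30 = 2·5·3, so the trinomial is (5p - 3s)^2.
Hence 25p^2 - 30ps + 9s^2 ≥ 0.

(5p - 3s)^2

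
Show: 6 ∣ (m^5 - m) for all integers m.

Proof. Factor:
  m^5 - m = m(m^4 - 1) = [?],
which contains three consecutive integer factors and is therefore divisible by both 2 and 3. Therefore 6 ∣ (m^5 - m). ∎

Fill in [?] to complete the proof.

m^4 - 1 = (m^2 - 1)(m^2 + 1), and m^2 - 1 = (m-1)(m+1).
So m(m^4 - 1) = (m - 1)m(m + 1)(m^2 + 1).

(m - 1)m(m + 1)(m^2 + 1)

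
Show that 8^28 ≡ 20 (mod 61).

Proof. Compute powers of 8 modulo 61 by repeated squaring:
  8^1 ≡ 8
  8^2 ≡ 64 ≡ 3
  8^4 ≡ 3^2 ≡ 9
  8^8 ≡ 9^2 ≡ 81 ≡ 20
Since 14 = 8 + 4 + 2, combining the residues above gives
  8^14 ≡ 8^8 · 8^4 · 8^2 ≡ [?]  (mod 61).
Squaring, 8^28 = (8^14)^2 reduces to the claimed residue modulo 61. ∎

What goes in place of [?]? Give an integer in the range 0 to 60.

8^8 · 8^4 · 8^2 ≡ 20 · 9 · 3 = 540.
540 mod 61 = 52, so 8^14 ≡ 52 (mod 61).

52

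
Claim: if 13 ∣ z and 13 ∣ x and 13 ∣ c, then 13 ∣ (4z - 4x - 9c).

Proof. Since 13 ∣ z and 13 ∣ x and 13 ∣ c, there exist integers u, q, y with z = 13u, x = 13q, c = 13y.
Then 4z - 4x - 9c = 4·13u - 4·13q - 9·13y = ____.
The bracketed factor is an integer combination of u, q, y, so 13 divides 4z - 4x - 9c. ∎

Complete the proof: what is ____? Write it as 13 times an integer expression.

Pull the common 13 out of every term: 4·13u - 4·13q - 9·13y = 13(-4q + 4u - 9y).
-4q + 4u - 9y is an integer, which exhibits the divisibility.

13(-4q + 4u - 9y)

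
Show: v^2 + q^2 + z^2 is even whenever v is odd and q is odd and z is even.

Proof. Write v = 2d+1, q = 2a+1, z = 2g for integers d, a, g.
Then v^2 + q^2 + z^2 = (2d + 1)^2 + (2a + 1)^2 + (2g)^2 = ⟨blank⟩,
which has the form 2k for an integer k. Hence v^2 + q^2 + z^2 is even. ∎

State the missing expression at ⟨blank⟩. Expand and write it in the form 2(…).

(2d + 1)^2 + (2a + 1)^2 + (2g)^2 = 4a^2 + 4a + 4d^2 + 4d + 4g^2 + 2
= 2(2a^2 + 2a + 2d^2 + 2d + 2g^2 + 1).
Since 2a^2 + 2a + 2d^2 + 2d + 2g^2 + 1 is an integer, the sum of squares is of the form 2k for an integer k.

2(2a^2 + 2a + 2d^2 + 2d + 2g^2 + 1)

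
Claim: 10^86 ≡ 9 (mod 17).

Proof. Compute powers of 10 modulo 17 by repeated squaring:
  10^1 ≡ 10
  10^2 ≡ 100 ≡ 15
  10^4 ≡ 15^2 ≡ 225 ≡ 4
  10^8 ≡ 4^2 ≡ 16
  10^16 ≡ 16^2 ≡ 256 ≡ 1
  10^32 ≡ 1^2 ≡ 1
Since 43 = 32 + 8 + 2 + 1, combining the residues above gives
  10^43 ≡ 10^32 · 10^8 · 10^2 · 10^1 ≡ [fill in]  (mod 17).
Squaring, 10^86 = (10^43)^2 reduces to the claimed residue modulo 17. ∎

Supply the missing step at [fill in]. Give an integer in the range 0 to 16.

3

10^32 · 10^8 · 10^2 · 10^1 ≡ 1 · 16 · 15 · 10 = 2400.
2400 mod 17 = 3, so 10^43 ≡ 3 (mod 17).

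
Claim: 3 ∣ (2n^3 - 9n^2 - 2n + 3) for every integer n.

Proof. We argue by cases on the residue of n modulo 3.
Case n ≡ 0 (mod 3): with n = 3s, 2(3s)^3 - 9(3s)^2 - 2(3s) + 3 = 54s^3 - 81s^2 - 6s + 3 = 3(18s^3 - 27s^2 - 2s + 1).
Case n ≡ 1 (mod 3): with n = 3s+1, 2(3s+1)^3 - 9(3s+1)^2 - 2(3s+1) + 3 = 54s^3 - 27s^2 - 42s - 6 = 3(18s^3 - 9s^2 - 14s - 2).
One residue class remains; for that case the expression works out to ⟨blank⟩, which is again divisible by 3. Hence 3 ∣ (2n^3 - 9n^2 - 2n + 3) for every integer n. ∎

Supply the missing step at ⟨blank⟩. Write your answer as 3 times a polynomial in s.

The residues treated are {0, 1}, so the missing case is n ≡ 2 (mod 3); write n = 3s+2.
Then 2(3s+2)^3 - 9(3s+2)^2 - 2(3s+2) + 3 = 54s^3 + 27s^2 - 42s - 21 = 3(18s^3 + 9s^2 - 14s - 7).

3(18s^3 + 9s^2 - 14s - 7)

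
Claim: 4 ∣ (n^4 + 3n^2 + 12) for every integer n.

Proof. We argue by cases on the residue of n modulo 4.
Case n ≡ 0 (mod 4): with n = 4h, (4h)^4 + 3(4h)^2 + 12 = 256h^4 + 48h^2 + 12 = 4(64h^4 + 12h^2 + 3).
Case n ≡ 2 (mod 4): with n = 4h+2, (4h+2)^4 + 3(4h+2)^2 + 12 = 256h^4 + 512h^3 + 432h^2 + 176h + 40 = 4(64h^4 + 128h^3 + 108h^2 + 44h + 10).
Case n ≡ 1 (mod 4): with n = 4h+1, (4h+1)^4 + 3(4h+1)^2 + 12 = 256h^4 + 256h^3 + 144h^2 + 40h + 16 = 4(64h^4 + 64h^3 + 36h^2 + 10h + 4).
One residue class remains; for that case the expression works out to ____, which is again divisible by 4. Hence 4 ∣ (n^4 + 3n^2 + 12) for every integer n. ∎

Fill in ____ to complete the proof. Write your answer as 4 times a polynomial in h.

4(64h^4 + 192h^3 + 228h^2 + 126h + 30)

Only n ≡ 3 (mod 4) is unaccounted for. Put n = 4h+3:
(4h+3)^4 + 3(4h+3)^2 + 12 expands to 256h^4 + 768h^3 + 912h^2 + 504h + 120,
and factoring out 4 leaves 4(64h^4 + 192h^3 + 228h^2 + 126h + 30).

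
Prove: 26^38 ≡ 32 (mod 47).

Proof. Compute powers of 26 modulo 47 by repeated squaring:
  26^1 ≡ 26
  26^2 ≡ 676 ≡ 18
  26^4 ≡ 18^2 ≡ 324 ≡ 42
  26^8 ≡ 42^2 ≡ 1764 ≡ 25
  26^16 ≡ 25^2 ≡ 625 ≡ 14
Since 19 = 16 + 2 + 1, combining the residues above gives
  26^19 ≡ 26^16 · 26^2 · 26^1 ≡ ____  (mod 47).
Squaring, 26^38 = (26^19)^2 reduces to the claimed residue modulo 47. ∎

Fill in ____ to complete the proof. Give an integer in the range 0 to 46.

19

26^16 · 26^2 · 26^1 ≡ 14 · 18 · 26 = 6552.
6552 mod 47 = 19, so 26^19 ≡ 19 (mod 47).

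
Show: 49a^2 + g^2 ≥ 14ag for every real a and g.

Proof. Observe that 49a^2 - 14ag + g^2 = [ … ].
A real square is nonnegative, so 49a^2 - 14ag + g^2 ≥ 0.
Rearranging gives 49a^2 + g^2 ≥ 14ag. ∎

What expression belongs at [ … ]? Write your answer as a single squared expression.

(7a - g)^2

The leading and trailing coefficients are 7^2 and 1^2, and 14 = 2·7·1, so the trinomial is (7a - g)^2.
Hence 49a^2 - 14ag + g^2 ≥ 0.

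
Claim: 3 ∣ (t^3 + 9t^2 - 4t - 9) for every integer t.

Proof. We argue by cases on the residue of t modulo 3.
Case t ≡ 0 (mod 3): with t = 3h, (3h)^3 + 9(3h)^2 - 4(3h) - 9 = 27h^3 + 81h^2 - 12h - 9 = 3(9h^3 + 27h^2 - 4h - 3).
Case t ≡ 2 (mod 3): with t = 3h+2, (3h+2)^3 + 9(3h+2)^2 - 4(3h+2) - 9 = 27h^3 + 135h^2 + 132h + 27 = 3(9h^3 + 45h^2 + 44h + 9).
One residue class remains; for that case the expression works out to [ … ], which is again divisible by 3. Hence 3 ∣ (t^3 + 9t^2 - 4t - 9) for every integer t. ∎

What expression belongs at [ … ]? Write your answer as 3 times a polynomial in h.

The residues treated are {0, 2}, so the missing case is t ≡ 1 (mod 3); write t = 3h+1.
Then (3h+1)^3 + 9(3h+1)^2 - 4(3h+1) - 9 = 27h^3 + 108h^2 + 51h - 3 = 3(9h^3 + 36h^2 + 17h - 1).

3(9h^3 + 36h^2 + 17h - 1)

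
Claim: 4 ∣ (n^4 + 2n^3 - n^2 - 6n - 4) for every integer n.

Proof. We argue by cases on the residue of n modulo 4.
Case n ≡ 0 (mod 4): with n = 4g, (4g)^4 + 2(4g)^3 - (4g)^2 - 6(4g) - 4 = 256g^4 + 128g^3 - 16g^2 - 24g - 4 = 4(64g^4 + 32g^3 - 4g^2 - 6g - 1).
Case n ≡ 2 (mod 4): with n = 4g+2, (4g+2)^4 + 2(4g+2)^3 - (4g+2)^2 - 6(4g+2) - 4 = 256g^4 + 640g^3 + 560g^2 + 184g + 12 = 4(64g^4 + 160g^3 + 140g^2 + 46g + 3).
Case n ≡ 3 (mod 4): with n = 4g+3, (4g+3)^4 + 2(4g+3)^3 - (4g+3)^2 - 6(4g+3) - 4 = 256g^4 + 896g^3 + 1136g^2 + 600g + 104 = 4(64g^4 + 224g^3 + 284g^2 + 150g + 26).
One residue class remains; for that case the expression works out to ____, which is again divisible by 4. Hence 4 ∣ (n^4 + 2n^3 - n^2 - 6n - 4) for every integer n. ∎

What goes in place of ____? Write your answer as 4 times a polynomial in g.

The residues treated are {0, 2, 3}, so the missing case is n ≡ 1 (mod 4); write n = 4g+1.
Then (4g+1)^4 + 2(4g+1)^3 - (4g+1)^2 - 6(4g+1) - 4 = 256g^4 + 384g^3 + 176g^2 + 8g - 8 = 4(64g^4 + 96g^3 + 44g^2 + 2g - 2).

4(64g^4 + 96g^3 + 44g^2 + 2g - 2)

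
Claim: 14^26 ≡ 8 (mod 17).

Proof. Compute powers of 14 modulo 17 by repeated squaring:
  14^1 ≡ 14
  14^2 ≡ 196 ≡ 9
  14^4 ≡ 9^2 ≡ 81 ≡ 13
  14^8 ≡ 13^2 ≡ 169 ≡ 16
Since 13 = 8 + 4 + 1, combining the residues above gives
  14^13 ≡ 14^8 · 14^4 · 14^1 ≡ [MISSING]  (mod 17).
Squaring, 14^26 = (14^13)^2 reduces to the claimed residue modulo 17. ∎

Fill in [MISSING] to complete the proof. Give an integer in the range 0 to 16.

Multiply the listed residues: 16 · 13 · 14 = 208 → 2912.
Reducing modulo 17: 2912 = 171·17 + 5, so 14^13 ≡ 5.

5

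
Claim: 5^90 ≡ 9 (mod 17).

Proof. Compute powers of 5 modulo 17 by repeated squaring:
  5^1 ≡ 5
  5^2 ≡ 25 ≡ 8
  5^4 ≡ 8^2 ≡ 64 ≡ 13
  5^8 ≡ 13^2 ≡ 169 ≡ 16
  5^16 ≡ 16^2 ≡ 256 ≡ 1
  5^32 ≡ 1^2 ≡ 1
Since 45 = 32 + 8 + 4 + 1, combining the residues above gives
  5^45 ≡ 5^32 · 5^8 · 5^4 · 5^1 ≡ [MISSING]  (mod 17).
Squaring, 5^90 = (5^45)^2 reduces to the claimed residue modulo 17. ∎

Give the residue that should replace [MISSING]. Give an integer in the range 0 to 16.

5^32 · 5^8 · 5^4 · 5^1 ≡ 1 · 16 · 13 · 5 = 1040.
1040 mod 17 = 3, so 5^45 ≡ 3 (mod 17).

3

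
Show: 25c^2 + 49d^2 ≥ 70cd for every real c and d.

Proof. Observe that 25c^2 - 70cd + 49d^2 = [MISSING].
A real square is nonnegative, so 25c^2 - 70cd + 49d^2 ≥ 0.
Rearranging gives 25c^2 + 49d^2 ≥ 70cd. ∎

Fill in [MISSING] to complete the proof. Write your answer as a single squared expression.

(5c - 7d)^2

The leading and trailing coefficients are 5^2 and 7^2, and 70 = 2·5·7, so the trinomial is (5c - 7d)^2.
Hence 25c^2 - 70cd + 49d^2 ≥ 0.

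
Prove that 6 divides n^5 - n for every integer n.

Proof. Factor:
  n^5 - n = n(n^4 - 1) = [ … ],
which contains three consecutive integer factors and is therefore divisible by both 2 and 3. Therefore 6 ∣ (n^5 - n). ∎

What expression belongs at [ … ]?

(n - 1)n(n + 1)(n^2 + 1)

n^4 - 1 = (n^2 - 1)(n^2 + 1), and n^2 - 1 = (n-1)(n+1).
So n(n^4 - 1) = (n - 1)n(n + 1)(n^2 + 1).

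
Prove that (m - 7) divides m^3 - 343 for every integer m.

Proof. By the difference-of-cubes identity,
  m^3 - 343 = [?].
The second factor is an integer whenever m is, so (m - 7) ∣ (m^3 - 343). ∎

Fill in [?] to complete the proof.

Polynomial division of m^3 - 343 by m - 7 leaves remainder 0 and quotient m^2 + 7m + 49.
Hence m^3 - 343 = (m - 7)(m^2 + 7m + 49).

(m - 7)(m^2 + 7m + 49)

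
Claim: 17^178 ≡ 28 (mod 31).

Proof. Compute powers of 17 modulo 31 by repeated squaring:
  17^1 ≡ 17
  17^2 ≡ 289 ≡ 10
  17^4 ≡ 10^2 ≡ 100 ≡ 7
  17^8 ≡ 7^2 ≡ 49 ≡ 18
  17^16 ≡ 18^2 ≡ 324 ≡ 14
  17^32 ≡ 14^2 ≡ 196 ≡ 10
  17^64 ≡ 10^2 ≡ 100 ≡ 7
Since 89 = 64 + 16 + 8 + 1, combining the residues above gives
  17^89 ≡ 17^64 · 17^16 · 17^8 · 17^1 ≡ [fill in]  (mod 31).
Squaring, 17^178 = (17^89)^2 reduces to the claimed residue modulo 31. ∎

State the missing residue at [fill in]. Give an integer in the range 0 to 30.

11

Multiply the listed residues: 7 · 14 · 18 · 17 = 98 → 1764 → 29988.
Reducing modulo 31: 29988 = 967·31 + 11, so 17^89 ≡ 11.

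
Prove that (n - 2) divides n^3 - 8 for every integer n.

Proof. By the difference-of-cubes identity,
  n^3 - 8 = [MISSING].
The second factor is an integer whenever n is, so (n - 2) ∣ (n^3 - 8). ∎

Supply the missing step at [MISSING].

(n - 2)(n^2 + 2n + 4)

a^3 - b^3 = (a - b)(a^2 + ab + b^2). With a = n, b = 2:
n^3 - 8 = (n - 2)(n^2 + 2n + 4).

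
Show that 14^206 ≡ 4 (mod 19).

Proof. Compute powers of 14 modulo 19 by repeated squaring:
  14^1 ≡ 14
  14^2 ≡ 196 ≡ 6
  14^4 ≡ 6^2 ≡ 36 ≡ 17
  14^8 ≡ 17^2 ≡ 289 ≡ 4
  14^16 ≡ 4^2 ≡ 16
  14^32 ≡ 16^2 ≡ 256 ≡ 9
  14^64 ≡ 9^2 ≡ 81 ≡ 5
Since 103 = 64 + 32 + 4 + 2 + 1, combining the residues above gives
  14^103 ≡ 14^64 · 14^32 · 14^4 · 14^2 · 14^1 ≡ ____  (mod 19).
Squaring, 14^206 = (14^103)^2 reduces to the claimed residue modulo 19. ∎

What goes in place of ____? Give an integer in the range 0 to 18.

Multiply the listed residues: 5 · 9 · 17 · 6 · 14 = 45 → 765 → 4590 → 64260.
Reducing modulo 19: 64260 = 3382·19 + 2, so 14^103 ≡ 2.

2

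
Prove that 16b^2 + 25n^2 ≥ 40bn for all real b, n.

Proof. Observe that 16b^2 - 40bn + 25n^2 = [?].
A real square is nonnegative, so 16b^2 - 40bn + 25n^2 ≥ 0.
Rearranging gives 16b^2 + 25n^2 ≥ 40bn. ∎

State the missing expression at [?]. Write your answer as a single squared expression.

(4b - 5n)^2

The leading and trailing coefficients are 4^2 and 5^2, and 40 = 2·4·5, so the trinomial is (4b - 5n)^2.
Hence 16b^2 - 40bn + 25n^2 ≥ 0.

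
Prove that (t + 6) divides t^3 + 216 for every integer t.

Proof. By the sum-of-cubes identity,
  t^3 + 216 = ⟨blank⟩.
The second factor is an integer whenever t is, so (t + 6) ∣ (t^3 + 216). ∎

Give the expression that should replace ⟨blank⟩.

(t + 6)(t^2 - 6t + 36)

Polynomial division of t^3 + 216 by t + 6 leaves remainder 0 and quotient t^2 - 6t + 36.
Hence t^3 + 216 = (t + 6)(t^2 - 6t + 36).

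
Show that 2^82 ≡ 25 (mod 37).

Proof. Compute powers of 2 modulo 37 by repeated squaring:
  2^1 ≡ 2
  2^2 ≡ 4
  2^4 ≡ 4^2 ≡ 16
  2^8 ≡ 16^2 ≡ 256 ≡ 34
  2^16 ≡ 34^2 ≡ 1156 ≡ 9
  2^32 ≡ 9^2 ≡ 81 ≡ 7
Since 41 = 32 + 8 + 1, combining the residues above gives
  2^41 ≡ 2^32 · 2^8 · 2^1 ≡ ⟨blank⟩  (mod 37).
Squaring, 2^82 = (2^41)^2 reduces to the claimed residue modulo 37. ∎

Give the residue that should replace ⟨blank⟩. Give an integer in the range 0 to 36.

2^32 · 2^8 · 2^1 ≡ 7 · 34 · 2 = 476.
476 mod 37 = 32, so 2^41 ≡ 32 (mod 37).

32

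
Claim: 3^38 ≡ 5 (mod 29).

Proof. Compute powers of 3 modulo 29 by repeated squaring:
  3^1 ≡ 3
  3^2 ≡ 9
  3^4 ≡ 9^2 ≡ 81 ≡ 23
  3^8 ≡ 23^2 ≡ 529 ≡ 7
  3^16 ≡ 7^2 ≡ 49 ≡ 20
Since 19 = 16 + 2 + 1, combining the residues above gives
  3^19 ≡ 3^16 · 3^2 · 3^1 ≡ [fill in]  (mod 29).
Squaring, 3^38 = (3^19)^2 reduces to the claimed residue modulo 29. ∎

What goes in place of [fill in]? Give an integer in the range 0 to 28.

3^16 · 3^2 · 3^1 ≡ 20 · 9 · 3 = 540.
540 mod 29 = 18, so 3^19 ≡ 18 (mod 29).

18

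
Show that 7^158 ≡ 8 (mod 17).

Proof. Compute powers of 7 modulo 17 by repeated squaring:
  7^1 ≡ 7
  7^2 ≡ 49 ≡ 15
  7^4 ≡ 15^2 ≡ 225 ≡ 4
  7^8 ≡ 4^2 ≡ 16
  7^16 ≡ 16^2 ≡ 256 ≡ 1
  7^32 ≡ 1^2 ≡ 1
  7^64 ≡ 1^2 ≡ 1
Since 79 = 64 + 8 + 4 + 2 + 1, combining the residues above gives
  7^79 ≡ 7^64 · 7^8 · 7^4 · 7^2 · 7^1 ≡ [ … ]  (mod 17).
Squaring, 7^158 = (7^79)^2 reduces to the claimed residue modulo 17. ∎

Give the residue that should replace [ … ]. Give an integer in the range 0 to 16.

5

7^64 · 7^8 · 7^4 · 7^2 · 7^1 ≡ 1 · 16 · 4 · 15 · 7 = 6720.
6720 mod 17 = 5, so 7^79 ≡ 5 (mod 17).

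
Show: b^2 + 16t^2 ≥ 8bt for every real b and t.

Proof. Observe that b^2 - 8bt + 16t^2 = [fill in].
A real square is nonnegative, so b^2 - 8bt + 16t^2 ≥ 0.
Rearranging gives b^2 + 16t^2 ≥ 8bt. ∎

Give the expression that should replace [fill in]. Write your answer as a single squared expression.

b^2 - 8bt + 16t^2 is a perfect-square trinomial: the outer terms are (b)^2 and (4t)^2, and the cross term is -2·b·4t.
So b^2 - 8bt + 16t^2 = (b - 4t)^2 ≥ 0.

(b - 4t)^2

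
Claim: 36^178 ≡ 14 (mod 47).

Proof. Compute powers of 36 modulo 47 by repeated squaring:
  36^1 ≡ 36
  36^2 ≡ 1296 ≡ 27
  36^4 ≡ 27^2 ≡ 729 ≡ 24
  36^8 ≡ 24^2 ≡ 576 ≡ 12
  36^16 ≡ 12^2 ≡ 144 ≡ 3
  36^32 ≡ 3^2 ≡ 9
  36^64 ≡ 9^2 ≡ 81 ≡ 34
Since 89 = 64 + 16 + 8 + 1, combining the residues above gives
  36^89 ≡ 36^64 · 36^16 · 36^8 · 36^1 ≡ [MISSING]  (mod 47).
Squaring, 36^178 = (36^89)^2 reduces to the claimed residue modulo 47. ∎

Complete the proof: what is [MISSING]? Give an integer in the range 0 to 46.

Multiply the listed residues: 34 · 3 · 12 · 36 = 102 → 1224 → 44064.
Reducing modulo 47: 44064 = 937·47 + 25, so 36^89 ≡ 25.

25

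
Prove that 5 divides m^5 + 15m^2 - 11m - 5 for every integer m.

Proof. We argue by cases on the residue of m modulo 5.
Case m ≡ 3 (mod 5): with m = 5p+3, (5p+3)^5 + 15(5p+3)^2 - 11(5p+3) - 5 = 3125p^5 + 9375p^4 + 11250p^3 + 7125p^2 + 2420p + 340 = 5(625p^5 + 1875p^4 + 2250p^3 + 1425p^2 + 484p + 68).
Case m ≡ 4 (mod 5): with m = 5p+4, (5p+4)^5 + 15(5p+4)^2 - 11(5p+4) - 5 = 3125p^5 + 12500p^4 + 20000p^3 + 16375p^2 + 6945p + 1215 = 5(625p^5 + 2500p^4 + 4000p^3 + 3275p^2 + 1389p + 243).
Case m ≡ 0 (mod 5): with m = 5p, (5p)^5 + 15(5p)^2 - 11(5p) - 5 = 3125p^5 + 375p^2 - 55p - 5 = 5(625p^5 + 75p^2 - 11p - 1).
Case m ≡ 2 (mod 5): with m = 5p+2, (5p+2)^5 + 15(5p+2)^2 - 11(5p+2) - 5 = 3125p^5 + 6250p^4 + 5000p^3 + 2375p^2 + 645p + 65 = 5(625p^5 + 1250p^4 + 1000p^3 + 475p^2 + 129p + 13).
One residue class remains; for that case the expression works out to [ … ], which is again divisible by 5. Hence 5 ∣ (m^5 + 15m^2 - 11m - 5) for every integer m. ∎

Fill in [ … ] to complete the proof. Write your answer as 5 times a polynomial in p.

5(625p^5 + 625p^4 + 250p^3 + 125p^2 + 24p)

Only m ≡ 1 (mod 5) is unaccounted for. Put m = 5p+1:
(5p+1)^5 + 15(5p+1)^2 - 11(5p+1) - 5 expands to 3125p^5 + 3125p^4 + 1250p^3 + 625p^2 + 120p,
and factoring out 5 leaves 5(625p^5 + 625p^4 + 250p^3 + 125p^2 + 24p).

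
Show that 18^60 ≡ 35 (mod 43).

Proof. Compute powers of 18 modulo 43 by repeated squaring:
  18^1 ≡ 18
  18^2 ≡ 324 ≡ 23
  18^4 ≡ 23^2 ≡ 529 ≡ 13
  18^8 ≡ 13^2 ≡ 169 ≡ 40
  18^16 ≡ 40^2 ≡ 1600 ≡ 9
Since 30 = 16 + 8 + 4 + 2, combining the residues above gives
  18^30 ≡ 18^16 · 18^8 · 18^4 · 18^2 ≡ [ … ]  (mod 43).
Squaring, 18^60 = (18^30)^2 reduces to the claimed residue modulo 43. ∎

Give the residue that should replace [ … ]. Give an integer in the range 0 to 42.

18^16 · 18^8 · 18^4 · 18^2 ≡ 9 · 40 · 13 · 23 = 107640.
107640 mod 43 = 11, so 18^30 ≡ 11 (mod 43).

11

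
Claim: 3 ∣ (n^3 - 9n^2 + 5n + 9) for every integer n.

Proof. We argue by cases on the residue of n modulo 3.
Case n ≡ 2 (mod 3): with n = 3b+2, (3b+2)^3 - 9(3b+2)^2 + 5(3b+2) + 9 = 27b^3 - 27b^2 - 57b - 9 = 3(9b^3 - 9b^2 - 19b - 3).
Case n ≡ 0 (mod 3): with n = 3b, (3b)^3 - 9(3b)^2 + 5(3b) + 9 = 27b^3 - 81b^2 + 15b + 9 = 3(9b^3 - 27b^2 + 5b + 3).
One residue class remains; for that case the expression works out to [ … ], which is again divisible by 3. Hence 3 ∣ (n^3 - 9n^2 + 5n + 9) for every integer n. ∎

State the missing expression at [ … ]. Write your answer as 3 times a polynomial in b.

3(9b^3 - 18b^2 - 10b + 2)

The residues treated are {2, 0}, so the missing case is n ≡ 1 (mod 3); write n = 3b+1.
Then (3b+1)^3 - 9(3b+1)^2 + 5(3b+1) + 9 = 27b^3 - 54b^2 - 30b + 6 = 3(9b^3 - 18b^2 - 10b + 2).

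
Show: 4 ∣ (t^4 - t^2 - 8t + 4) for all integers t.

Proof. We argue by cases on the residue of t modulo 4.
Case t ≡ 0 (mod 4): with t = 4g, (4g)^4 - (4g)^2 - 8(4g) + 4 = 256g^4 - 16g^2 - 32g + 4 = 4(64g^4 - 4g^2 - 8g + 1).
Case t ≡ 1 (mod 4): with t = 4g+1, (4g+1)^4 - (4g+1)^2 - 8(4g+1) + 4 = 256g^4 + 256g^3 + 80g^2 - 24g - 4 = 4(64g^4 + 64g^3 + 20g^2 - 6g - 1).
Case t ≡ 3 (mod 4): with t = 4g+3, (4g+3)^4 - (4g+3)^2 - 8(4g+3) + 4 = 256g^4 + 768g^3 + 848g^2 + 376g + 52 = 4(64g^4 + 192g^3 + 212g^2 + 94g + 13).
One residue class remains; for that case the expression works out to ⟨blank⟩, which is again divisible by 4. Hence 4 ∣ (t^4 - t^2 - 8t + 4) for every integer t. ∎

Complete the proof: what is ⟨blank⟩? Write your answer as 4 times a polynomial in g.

Only t ≡ 2 (mod 4) is unaccounted for. Put t = 4g+2:
(4g+2)^4 - (4g+2)^2 - 8(4g+2) + 4 expands to 256g^4 + 512g^3 + 368g^2 + 80g,
and factoring out 4 leaves 4(64g^4 + 128g^3 + 92g^2 + 20g).

4(64g^4 + 128g^3 + 92g^2 + 20g)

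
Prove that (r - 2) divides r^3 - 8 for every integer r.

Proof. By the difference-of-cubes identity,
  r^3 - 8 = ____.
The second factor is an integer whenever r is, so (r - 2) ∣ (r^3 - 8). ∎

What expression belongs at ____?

(r - 2)(r^2 + 2r + 4)

a^3 - b^3 = (a - b)(a^2 + ab + b^2). With a = r, b = 2:
r^3 - 8 = (r - 2)(r^2 + 2r + 4).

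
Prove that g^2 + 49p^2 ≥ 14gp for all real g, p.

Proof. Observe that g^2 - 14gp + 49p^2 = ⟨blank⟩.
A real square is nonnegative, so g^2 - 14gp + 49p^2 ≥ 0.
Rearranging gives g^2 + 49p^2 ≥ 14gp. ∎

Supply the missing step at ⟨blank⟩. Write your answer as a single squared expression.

(g - 7p)^2

g^2 - 14gp + 49p^2 is a perfect-square trinomial: the outer terms are (g)^2 and (7p)^2, and the cross term is -2·g·7p.
So g^2 - 14gp + 49p^2 = (g - 7p)^2 ≥ 0.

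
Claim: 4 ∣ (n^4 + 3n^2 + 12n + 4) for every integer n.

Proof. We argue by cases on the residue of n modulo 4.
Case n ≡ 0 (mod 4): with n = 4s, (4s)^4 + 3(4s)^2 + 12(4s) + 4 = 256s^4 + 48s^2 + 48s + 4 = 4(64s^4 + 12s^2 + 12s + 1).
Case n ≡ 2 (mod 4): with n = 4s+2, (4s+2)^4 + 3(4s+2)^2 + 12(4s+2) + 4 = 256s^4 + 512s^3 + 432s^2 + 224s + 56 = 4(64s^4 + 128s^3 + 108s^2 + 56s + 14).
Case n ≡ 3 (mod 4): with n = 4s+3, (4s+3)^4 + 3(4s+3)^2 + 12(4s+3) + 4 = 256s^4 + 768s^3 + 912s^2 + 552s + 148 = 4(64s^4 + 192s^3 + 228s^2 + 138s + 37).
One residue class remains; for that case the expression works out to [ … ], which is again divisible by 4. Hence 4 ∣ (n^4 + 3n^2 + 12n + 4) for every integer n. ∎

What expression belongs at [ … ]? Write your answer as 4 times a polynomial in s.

4(64s^4 + 64s^3 + 36s^2 + 22s + 5)

Only n ≡ 1 (mod 4) is unaccounted for. Put n = 4s+1:
(4s+1)^4 + 3(4s+1)^2 + 12(4s+1) + 4 expands to 256s^4 + 256s^3 + 144s^2 + 88s + 20,
and factoring out 4 leaves 4(64s^4 + 64s^3 + 36s^2 + 22s + 5).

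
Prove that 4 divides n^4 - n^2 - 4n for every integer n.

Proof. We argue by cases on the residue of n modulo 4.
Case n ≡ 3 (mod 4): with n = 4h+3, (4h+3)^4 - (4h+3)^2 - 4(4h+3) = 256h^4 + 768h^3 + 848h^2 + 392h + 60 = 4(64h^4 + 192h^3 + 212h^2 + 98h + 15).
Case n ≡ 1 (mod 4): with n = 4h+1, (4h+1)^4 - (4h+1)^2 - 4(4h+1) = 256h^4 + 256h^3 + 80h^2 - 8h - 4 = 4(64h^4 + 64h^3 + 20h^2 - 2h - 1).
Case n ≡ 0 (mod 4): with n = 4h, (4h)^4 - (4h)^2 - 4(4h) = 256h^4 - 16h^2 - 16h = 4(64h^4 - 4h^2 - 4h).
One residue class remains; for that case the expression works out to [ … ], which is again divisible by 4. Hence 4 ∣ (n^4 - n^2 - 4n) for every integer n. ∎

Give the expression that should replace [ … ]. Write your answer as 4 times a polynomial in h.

Only n ≡ 2 (mod 4) is unaccounted for. Put n = 4h+2:
(4h+2)^4 - (4h+2)^2 - 4(4h+2) expands to 256h^4 + 512h^3 + 368h^2 + 96h + 4,
and factoring out 4 leaves 4(64h^4 + 128h^3 + 92h^2 + 24h + 1).

4(64h^4 + 128h^3 + 92h^2 + 24h + 1)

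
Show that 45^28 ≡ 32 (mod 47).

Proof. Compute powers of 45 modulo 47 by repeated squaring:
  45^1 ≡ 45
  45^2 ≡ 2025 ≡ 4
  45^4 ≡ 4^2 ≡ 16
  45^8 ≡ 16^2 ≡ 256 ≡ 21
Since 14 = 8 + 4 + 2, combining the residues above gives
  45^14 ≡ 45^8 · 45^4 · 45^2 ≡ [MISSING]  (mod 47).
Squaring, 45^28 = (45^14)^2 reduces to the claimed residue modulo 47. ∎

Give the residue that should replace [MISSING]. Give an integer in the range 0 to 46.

45^8 · 45^4 · 45^2 ≡ 21 · 16 · 4 = 1344.
1344 mod 47 = 28, so 45^14 ≡ 28 (mod 47).

28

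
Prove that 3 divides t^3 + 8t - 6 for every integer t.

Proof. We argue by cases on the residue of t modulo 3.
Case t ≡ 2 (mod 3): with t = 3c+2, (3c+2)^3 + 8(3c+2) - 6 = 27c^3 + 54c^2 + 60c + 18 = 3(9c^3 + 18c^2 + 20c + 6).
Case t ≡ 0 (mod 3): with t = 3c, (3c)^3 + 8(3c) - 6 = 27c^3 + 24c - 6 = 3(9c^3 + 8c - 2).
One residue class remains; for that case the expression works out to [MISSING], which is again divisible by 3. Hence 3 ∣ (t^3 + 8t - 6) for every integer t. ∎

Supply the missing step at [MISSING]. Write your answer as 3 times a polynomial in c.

The residues treated are {2, 0}, so the missing case is t ≡ 1 (mod 3); write t = 3c+1.
Then (3c+1)^3 + 8(3c+1) - 6 = 27c^3 + 27c^2 + 33c + 3 = 3(9c^3 + 9c^2 + 11c + 1).

3(9c^3 + 9c^2 + 11c + 1)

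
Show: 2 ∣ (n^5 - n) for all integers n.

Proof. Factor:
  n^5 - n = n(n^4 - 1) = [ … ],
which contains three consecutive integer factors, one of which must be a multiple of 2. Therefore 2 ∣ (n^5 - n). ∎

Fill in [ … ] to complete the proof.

n^4 - 1 = (n^2 - 1)(n^2 + 1), and n^2 - 1 = (n-1)(n+1).
So n(n^4 - 1) = (n - 1)n(n + 1)(n^2 + 1).

(n - 1)n(n + 1)(n^2 + 1)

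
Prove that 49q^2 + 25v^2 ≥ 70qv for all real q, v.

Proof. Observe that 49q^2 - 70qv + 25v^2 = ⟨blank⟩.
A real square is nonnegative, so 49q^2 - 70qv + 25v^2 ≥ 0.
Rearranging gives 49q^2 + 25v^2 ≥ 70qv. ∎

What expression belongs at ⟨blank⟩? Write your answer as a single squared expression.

(7q - 5v)^2

The leading and trailing coefficients are 7^2 and 5^2, and 70 = 2·7·5, so the trinomial is (7q - 5v)^2.
Hence 49q^2 - 70qv + 25v^2 ≥ 0.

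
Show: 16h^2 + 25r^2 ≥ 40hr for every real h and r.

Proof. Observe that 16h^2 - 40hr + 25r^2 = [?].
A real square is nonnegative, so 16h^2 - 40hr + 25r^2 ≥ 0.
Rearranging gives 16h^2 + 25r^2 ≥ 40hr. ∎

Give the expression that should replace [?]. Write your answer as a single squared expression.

(4h - 5r)^2

16h^2 - 40hr + 25r^2 is a perfect-square trinomial: the outer terms are (4h)^2 and (5r)^2, and the cross term is -2·4h·5r.
So 16h^2 - 40hr + 25r^2 = (4h - 5r)^2 ≥ 0.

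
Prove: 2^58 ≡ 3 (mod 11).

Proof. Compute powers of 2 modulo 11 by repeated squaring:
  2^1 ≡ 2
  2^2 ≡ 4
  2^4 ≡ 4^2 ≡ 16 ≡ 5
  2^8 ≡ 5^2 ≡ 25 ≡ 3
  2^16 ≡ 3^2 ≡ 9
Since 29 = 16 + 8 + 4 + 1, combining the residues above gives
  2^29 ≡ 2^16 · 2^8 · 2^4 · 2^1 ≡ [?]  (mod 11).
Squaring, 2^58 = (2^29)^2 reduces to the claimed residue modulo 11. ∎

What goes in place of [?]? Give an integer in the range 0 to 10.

6

Multiply the listed residues: 9 · 3 · 5 · 2 = 27 → 135 → 270.
Reducing modulo 11: 270 = 24·11 + 6, so 2^29 ≡ 6.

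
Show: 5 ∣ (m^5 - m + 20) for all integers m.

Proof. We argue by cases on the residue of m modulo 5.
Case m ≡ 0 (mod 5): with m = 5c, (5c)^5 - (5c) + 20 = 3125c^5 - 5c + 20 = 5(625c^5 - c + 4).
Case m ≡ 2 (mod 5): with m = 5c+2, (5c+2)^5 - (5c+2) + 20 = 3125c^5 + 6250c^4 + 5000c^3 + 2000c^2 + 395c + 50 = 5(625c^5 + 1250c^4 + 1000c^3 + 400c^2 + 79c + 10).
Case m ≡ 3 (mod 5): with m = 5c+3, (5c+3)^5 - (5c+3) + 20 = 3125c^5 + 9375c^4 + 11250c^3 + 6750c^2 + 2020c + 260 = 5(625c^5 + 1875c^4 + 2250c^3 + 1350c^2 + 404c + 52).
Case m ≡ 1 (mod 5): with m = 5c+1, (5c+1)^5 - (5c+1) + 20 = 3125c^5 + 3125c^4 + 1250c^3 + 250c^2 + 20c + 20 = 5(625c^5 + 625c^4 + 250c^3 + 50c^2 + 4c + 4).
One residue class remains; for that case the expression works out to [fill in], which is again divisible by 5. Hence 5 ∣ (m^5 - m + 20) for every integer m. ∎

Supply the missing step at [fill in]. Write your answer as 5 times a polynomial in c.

5(625c^5 + 2500c^4 + 4000c^3 + 3200c^2 + 1279c + 208)

The residues treated are {0, 2, 3, 1}, so the missing case is m ≡ 4 (mod 5); write m = 5c+4.
Then (5c+4)^5 - (5c+4) + 20 = 3125c^5 + 12500c^4 + 20000c^3 + 16000c^2 + 6395c + 1040 = 5(625c^5 + 2500c^4 + 4000c^3 + 3200c^2 + 1279c + 208).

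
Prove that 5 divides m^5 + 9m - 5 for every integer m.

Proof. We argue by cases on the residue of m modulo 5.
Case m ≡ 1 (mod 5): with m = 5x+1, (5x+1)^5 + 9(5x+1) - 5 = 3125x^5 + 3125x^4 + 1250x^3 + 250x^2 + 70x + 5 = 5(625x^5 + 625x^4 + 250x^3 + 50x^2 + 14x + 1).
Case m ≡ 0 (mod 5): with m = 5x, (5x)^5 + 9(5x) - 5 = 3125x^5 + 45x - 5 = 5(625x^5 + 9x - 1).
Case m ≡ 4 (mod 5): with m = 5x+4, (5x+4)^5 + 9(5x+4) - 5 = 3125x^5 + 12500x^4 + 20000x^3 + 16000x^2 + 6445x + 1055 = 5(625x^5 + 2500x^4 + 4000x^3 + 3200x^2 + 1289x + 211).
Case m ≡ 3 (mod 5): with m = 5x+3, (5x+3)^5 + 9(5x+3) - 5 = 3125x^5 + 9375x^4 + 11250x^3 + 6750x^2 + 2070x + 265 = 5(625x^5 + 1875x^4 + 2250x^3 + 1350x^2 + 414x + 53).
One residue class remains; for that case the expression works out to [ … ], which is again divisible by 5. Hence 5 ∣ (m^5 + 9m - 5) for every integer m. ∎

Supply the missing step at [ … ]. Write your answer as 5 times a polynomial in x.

The residues treated are {1, 0, 4, 3}, so the missing case is m ≡ 2 (mod 5); write m = 5x+2.
Then (5x+2)^5 + 9(5x+2) - 5 = 3125x^5 + 6250x^4 + 5000x^3 + 2000x^2 + 445x + 45 = 5(625x^5 + 1250x^4 + 1000x^3 + 400x^2 + 89x + 9).

5(625x^5 + 1250x^4 + 1000x^3 + 400x^2 + 89x + 9)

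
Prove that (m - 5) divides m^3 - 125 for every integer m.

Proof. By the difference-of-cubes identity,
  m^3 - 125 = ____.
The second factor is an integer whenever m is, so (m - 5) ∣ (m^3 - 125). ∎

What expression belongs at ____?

(m - 5)(m^2 + 5m + 25)

a^3 - b^3 = (a - b)(a^2 + ab + b^2). With a = m, b = 5:
m^3 - 125 = (m - 5)(m^2 + 5m + 25).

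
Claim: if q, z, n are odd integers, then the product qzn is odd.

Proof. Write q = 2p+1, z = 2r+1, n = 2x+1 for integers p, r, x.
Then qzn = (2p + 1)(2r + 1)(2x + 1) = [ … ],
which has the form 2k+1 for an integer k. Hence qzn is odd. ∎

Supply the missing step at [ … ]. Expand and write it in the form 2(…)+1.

Expanding: (2p + 1)(2r + 1)(2x + 1) = 8prx + 4pr + 4px + 2p + 4rx + 2r + 2x + 1.
Every term except the constant is even, so this is 2(4prx + 2pr + 2px + p + 2rx + r + x) + 1,
and 4prx + 2pr + 2px + p + 2rx + r + x ∈ ℤ gives the required form.

2(4prx + 2pr + 2px + p + 2rx + r + x) + 1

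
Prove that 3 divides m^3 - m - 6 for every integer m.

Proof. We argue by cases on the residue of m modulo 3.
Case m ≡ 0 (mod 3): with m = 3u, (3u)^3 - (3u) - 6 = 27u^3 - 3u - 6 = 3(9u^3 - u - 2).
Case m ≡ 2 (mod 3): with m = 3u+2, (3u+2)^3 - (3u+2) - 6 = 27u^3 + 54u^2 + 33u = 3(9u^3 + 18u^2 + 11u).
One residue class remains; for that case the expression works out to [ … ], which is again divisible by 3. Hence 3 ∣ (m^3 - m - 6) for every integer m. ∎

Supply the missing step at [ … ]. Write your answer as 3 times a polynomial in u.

3(9u^3 + 9u^2 + 2u - 2)

Only m ≡ 1 (mod 3) is unaccounted for. Put m = 3u+1:
(3u+1)^3 - (3u+1) - 6 expands to 27u^3 + 27u^2 + 6u - 6,
and factoring out 3 leaves 3(9u^3 + 9u^2 + 2u - 2).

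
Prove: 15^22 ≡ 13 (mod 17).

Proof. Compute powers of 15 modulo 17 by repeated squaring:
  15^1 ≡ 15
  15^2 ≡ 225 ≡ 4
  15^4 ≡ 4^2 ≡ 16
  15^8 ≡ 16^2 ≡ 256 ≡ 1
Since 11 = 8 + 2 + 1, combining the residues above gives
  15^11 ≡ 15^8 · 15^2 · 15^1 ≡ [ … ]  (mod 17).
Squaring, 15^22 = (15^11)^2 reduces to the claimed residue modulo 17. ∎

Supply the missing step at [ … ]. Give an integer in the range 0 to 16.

15^8 · 15^2 · 15^1 ≡ 1 · 4 · 15 = 60.
60 mod 17 = 9, so 15^11 ≡ 9 (mod 17).

9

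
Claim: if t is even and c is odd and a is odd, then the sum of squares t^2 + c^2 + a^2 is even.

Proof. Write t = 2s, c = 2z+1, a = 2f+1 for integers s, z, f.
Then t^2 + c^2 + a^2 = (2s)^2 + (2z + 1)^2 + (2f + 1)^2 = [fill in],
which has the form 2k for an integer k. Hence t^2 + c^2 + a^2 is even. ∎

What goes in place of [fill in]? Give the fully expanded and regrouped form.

(2s)^2 + (2z + 1)^2 + (2f + 1)^2 = 4f^2 + 4f + 4s^2 + 4z^2 + 4z + 2
= 2(2f^2 + 2f + 2s^2 + 2z^2 + 2z + 1).
Since 2f^2 + 2f + 2s^2 + 2z^2 + 2z + 1 is an integer, the sum of squares is of the form 2k for an integer k.

2(2f^2 + 2f + 2s^2 + 2z^2 + 2z + 1)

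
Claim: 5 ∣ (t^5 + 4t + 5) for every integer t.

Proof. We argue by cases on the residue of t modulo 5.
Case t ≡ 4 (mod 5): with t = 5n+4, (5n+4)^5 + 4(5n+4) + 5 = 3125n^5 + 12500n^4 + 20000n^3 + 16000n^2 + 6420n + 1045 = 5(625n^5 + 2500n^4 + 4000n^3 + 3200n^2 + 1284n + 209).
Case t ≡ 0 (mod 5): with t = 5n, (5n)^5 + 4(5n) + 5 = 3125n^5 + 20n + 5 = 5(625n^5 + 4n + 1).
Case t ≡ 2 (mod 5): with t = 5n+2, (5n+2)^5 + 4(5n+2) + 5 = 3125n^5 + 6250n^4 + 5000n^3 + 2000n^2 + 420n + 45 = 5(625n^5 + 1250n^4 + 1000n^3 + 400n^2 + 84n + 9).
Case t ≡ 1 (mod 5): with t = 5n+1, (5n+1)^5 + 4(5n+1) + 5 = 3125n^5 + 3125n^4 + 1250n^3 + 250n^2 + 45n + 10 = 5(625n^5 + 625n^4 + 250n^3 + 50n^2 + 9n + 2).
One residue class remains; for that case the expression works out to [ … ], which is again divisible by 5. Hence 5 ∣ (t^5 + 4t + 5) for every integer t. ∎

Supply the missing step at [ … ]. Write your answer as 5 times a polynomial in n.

5(625n^5 + 1875n^4 + 2250n^3 + 1350n^2 + 409n + 52)

Only t ≡ 3 (mod 5) is unaccounted for. Put t = 5n+3:
(5n+3)^5 + 4(5n+3) + 5 expands to 3125n^5 + 9375n^4 + 11250n^3 + 6750n^2 + 2045n + 260,
and factoring out 5 leaves 5(625n^5 + 1875n^4 + 2250n^3 + 1350n^2 + 409n + 52).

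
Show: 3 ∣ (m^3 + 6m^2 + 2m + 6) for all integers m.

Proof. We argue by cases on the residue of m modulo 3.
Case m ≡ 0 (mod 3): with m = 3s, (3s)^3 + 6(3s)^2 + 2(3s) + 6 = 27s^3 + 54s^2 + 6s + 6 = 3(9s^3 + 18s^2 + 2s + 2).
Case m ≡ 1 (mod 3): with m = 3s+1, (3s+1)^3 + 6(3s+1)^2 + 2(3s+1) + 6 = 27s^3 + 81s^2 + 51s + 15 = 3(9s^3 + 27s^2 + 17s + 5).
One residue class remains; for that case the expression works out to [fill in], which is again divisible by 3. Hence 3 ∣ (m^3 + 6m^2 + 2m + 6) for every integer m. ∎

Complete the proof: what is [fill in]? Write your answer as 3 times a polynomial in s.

3(9s^3 + 36s^2 + 38s + 14)

The residues treated are {0, 1}, so the missing case is m ≡ 2 (mod 3); write m = 3s+2.
Then (3s+2)^3 + 6(3s+2)^2 + 2(3s+2) + 6 = 27s^3 + 108s^2 + 114s + 42 = 3(9s^3 + 36s^2 + 38s + 14).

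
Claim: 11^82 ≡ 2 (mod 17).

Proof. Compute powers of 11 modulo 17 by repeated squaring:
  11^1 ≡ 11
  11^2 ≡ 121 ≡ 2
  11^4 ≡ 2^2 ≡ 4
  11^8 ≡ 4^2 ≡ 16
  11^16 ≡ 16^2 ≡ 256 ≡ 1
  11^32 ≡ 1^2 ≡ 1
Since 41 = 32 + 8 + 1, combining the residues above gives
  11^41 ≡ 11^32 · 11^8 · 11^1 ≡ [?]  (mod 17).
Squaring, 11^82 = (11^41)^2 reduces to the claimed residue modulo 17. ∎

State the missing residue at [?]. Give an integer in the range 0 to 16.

6

11^32 · 11^8 · 11^1 ≡ 1 · 16 · 11 = 176.
176 mod 17 = 6, so 11^41 ≡ 6 (mod 17).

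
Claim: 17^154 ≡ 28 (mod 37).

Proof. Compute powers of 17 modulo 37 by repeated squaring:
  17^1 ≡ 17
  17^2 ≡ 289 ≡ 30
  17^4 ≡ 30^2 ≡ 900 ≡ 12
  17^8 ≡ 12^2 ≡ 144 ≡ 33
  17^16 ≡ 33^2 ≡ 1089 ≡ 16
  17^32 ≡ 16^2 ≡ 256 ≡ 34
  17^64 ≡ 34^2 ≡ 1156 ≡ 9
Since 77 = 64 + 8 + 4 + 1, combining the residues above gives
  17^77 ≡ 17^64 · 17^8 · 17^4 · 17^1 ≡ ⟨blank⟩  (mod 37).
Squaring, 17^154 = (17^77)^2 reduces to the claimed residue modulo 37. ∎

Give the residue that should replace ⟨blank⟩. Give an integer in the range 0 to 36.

Multiply the listed residues: 9 · 33 · 12 · 17 = 297 → 3564 → 60588.
Reducing modulo 37: 60588 = 1637·37 + 19, so 17^77 ≡ 19.

19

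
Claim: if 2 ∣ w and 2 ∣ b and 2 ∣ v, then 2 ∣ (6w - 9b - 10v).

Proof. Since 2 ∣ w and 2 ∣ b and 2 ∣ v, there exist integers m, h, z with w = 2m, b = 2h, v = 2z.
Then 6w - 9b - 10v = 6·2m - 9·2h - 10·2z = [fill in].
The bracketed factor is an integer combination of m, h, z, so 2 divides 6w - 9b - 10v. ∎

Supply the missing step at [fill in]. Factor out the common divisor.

2(-9h + 6m - 10z)

Each term has a factor of 2: 6·2m - 9·2h - 10·2z = 2·(-9h + 6m - 10z).
Since -9h + 6m - 10z is an integer, 2 ∣ (6w - 9b - 10v).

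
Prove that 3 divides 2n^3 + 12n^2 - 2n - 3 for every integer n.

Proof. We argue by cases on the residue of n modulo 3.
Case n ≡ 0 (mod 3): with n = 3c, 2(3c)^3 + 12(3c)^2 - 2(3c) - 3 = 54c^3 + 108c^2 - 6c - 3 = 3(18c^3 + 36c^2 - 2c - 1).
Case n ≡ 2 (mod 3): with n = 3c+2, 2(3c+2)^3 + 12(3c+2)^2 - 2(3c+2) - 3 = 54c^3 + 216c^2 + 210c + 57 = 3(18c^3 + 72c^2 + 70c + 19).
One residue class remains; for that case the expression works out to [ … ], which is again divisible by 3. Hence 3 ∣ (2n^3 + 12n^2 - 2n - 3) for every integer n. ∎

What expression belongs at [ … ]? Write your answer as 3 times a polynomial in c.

The residues treated are {0, 2}, so the missing case is n ≡ 1 (mod 3); write n = 3c+1.
Then 2(3c+1)^3 + 12(3c+1)^2 - 2(3c+1) - 3 = 54c^3 + 162c^2 + 84c + 9 = 3(18c^3 + 54c^2 + 28c + 3).

3(18c^3 + 54c^2 + 28c + 3)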